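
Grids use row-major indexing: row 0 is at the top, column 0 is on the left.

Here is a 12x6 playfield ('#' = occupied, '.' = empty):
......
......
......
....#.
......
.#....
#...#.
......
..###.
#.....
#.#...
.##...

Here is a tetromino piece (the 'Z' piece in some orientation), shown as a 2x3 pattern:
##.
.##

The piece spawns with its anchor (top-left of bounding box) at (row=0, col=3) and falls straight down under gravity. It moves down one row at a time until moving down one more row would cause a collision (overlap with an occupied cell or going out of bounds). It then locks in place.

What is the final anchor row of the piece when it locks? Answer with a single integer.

Spawn at (row=0, col=3). Try each row:
  row 0: fits
  row 1: fits
  row 2: blocked -> lock at row 1

Answer: 1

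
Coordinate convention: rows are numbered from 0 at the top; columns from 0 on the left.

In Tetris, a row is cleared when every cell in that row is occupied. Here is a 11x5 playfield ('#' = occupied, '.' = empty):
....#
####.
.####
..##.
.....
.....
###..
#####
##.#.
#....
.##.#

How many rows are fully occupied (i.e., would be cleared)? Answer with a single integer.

Check each row:
  row 0: 4 empty cells -> not full
  row 1: 1 empty cell -> not full
  row 2: 1 empty cell -> not full
  row 3: 3 empty cells -> not full
  row 4: 5 empty cells -> not full
  row 5: 5 empty cells -> not full
  row 6: 2 empty cells -> not full
  row 7: 0 empty cells -> FULL (clear)
  row 8: 2 empty cells -> not full
  row 9: 4 empty cells -> not full
  row 10: 2 empty cells -> not full
Total rows cleared: 1

Answer: 1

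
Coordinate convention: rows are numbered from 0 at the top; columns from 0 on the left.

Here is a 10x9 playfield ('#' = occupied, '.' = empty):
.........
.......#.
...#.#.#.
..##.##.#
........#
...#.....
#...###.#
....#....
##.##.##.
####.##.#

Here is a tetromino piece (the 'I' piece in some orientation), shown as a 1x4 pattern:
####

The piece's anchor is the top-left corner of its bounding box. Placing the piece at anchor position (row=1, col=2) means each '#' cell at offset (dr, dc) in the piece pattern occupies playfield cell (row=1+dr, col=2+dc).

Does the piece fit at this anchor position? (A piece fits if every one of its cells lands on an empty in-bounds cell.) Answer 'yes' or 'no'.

Check each piece cell at anchor (1, 2):
  offset (0,0) -> (1,2): empty -> OK
  offset (0,1) -> (1,3): empty -> OK
  offset (0,2) -> (1,4): empty -> OK
  offset (0,3) -> (1,5): empty -> OK
All cells valid: yes

Answer: yes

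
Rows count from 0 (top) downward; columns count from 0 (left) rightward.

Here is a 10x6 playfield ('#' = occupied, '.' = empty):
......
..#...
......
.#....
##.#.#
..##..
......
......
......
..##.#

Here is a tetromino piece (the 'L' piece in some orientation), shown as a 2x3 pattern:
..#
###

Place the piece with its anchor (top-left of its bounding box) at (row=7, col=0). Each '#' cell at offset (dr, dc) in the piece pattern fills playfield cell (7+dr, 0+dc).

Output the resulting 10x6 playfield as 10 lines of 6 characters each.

Fill (7+0,0+2) = (7,2)
Fill (7+1,0+0) = (8,0)
Fill (7+1,0+1) = (8,1)
Fill (7+1,0+2) = (8,2)

Answer: ......
..#...
......
.#....
##.#.#
..##..
......
..#...
###...
..##.#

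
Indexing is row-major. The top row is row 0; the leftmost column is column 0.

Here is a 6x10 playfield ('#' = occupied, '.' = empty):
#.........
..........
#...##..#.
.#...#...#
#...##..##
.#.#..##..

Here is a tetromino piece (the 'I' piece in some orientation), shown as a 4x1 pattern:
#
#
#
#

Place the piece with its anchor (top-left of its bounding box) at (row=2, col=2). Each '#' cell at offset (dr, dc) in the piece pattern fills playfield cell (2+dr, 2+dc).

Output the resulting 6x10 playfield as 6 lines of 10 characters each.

Fill (2+0,2+0) = (2,2)
Fill (2+1,2+0) = (3,2)
Fill (2+2,2+0) = (4,2)
Fill (2+3,2+0) = (5,2)

Answer: #.........
..........
#.#.##..#.
.##..#...#
#.#.##..##
.###..##..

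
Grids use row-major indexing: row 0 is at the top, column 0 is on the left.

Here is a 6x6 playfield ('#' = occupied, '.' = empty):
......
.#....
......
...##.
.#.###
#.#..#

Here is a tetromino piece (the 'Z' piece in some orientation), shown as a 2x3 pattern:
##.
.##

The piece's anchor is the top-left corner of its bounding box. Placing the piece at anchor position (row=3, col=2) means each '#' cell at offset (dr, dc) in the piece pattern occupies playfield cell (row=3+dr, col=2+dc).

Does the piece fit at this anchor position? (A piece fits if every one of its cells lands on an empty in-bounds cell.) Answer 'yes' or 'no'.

Answer: no

Derivation:
Check each piece cell at anchor (3, 2):
  offset (0,0) -> (3,2): empty -> OK
  offset (0,1) -> (3,3): occupied ('#') -> FAIL
  offset (1,1) -> (4,3): occupied ('#') -> FAIL
  offset (1,2) -> (4,4): occupied ('#') -> FAIL
All cells valid: no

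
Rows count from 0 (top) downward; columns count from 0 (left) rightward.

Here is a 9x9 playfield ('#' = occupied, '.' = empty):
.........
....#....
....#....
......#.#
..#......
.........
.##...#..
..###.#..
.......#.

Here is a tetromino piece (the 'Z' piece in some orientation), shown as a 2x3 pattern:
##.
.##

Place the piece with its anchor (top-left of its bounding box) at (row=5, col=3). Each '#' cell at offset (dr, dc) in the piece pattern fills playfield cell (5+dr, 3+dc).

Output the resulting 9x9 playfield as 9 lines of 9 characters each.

Fill (5+0,3+0) = (5,3)
Fill (5+0,3+1) = (5,4)
Fill (5+1,3+1) = (6,4)
Fill (5+1,3+2) = (6,5)

Answer: .........
....#....
....#....
......#.#
..#......
...##....
.##.###..
..###.#..
.......#.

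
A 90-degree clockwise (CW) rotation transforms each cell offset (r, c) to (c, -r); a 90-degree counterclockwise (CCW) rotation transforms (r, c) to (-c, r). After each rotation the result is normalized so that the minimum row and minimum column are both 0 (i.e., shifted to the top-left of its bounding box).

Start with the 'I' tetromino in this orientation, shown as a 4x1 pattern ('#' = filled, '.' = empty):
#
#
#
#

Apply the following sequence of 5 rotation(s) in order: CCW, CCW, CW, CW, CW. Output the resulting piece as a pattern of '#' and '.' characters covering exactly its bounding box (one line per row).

Start:
#
#
#
#
After rotation 1 (CCW):
####
After rotation 2 (CCW):
#
#
#
#
After rotation 3 (CW):
####
After rotation 4 (CW):
#
#
#
#
After rotation 5 (CW):
####

Answer: ####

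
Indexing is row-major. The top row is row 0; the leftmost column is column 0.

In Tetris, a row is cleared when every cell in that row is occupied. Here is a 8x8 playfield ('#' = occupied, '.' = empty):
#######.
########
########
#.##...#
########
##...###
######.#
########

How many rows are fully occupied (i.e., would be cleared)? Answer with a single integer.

Check each row:
  row 0: 1 empty cell -> not full
  row 1: 0 empty cells -> FULL (clear)
  row 2: 0 empty cells -> FULL (clear)
  row 3: 4 empty cells -> not full
  row 4: 0 empty cells -> FULL (clear)
  row 5: 3 empty cells -> not full
  row 6: 1 empty cell -> not full
  row 7: 0 empty cells -> FULL (clear)
Total rows cleared: 4

Answer: 4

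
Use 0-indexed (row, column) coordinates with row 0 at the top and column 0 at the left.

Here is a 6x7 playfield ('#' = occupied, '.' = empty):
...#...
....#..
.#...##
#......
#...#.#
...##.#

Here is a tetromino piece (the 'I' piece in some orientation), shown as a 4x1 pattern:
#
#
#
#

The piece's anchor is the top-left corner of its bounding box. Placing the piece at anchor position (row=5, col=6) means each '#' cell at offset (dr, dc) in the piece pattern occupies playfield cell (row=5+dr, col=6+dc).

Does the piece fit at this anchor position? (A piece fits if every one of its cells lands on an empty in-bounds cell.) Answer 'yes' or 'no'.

Answer: no

Derivation:
Check each piece cell at anchor (5, 6):
  offset (0,0) -> (5,6): occupied ('#') -> FAIL
  offset (1,0) -> (6,6): out of bounds -> FAIL
  offset (2,0) -> (7,6): out of bounds -> FAIL
  offset (3,0) -> (8,6): out of bounds -> FAIL
All cells valid: no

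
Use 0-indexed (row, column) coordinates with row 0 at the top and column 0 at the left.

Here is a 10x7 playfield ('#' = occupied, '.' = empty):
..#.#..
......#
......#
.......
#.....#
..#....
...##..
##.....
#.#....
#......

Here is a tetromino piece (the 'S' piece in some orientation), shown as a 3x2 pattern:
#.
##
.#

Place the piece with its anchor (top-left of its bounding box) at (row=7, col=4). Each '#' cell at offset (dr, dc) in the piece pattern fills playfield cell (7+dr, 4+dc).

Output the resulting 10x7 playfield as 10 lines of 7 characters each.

Answer: ..#.#..
......#
......#
.......
#.....#
..#....
...##..
##..#..
#.#.##.
#....#.

Derivation:
Fill (7+0,4+0) = (7,4)
Fill (7+1,4+0) = (8,4)
Fill (7+1,4+1) = (8,5)
Fill (7+2,4+1) = (9,5)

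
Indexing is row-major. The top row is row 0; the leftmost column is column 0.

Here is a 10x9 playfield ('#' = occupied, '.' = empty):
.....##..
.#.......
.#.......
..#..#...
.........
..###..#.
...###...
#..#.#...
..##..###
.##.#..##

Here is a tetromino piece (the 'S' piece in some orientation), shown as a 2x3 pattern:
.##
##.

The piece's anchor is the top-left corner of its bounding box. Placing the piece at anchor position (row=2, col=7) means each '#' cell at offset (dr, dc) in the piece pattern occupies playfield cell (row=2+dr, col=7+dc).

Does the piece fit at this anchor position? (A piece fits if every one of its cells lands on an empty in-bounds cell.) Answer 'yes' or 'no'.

Check each piece cell at anchor (2, 7):
  offset (0,1) -> (2,8): empty -> OK
  offset (0,2) -> (2,9): out of bounds -> FAIL
  offset (1,0) -> (3,7): empty -> OK
  offset (1,1) -> (3,8): empty -> OK
All cells valid: no

Answer: no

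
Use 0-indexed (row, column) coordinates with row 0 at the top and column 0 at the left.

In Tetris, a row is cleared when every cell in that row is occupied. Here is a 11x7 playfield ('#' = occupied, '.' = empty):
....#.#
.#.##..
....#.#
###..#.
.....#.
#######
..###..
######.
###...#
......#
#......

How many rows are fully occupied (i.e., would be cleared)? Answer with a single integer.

Answer: 1

Derivation:
Check each row:
  row 0: 5 empty cells -> not full
  row 1: 4 empty cells -> not full
  row 2: 5 empty cells -> not full
  row 3: 3 empty cells -> not full
  row 4: 6 empty cells -> not full
  row 5: 0 empty cells -> FULL (clear)
  row 6: 4 empty cells -> not full
  row 7: 1 empty cell -> not full
  row 8: 3 empty cells -> not full
  row 9: 6 empty cells -> not full
  row 10: 6 empty cells -> not full
Total rows cleared: 1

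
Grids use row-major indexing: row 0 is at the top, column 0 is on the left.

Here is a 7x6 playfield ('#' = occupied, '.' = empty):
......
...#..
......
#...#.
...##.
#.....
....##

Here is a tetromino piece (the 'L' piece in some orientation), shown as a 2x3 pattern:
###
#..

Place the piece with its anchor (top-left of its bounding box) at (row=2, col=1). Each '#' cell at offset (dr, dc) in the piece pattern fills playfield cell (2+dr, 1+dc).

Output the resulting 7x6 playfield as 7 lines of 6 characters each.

Fill (2+0,1+0) = (2,1)
Fill (2+0,1+1) = (2,2)
Fill (2+0,1+2) = (2,3)
Fill (2+1,1+0) = (3,1)

Answer: ......
...#..
.###..
##..#.
...##.
#.....
....##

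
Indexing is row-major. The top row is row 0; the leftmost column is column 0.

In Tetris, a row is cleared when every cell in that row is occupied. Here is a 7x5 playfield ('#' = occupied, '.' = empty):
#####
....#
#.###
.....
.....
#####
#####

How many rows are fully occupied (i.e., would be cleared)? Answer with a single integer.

Answer: 3

Derivation:
Check each row:
  row 0: 0 empty cells -> FULL (clear)
  row 1: 4 empty cells -> not full
  row 2: 1 empty cell -> not full
  row 3: 5 empty cells -> not full
  row 4: 5 empty cells -> not full
  row 5: 0 empty cells -> FULL (clear)
  row 6: 0 empty cells -> FULL (clear)
Total rows cleared: 3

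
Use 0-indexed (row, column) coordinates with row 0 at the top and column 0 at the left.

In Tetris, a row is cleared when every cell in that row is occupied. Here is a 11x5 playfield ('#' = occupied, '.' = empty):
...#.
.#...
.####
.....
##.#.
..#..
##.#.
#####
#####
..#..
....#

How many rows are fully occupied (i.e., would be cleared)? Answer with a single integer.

Check each row:
  row 0: 4 empty cells -> not full
  row 1: 4 empty cells -> not full
  row 2: 1 empty cell -> not full
  row 3: 5 empty cells -> not full
  row 4: 2 empty cells -> not full
  row 5: 4 empty cells -> not full
  row 6: 2 empty cells -> not full
  row 7: 0 empty cells -> FULL (clear)
  row 8: 0 empty cells -> FULL (clear)
  row 9: 4 empty cells -> not full
  row 10: 4 empty cells -> not full
Total rows cleared: 2

Answer: 2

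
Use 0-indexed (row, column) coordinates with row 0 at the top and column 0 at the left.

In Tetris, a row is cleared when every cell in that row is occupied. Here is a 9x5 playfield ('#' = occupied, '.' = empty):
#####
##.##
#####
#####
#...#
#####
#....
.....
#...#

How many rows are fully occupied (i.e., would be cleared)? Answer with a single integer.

Answer: 4

Derivation:
Check each row:
  row 0: 0 empty cells -> FULL (clear)
  row 1: 1 empty cell -> not full
  row 2: 0 empty cells -> FULL (clear)
  row 3: 0 empty cells -> FULL (clear)
  row 4: 3 empty cells -> not full
  row 5: 0 empty cells -> FULL (clear)
  row 6: 4 empty cells -> not full
  row 7: 5 empty cells -> not full
  row 8: 3 empty cells -> not full
Total rows cleared: 4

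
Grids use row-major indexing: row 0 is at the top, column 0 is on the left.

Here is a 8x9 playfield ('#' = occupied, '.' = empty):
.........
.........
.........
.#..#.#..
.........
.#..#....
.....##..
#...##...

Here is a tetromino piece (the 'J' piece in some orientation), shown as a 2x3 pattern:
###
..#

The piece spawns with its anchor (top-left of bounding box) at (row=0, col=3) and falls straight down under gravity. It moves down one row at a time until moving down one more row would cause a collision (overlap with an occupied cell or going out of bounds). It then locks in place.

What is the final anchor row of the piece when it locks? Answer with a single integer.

Answer: 2

Derivation:
Spawn at (row=0, col=3). Try each row:
  row 0: fits
  row 1: fits
  row 2: fits
  row 3: blocked -> lock at row 2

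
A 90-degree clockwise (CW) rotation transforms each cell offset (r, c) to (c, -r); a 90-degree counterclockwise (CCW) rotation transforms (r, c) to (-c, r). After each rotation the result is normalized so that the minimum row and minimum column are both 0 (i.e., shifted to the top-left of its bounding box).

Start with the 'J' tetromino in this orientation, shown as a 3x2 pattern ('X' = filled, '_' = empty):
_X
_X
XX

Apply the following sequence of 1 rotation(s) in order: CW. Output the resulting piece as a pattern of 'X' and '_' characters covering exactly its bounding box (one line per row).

Answer: X__
XXX

Derivation:
Start:
_X
_X
XX
After rotation 1 (CW):
X__
XXX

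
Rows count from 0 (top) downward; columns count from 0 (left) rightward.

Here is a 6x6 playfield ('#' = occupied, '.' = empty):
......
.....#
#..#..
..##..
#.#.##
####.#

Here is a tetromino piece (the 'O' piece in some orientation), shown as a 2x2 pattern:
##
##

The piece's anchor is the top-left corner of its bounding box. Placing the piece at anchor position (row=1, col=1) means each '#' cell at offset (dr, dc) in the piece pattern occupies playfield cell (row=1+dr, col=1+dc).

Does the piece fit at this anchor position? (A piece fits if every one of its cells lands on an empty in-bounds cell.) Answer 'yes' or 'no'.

Answer: yes

Derivation:
Check each piece cell at anchor (1, 1):
  offset (0,0) -> (1,1): empty -> OK
  offset (0,1) -> (1,2): empty -> OK
  offset (1,0) -> (2,1): empty -> OK
  offset (1,1) -> (2,2): empty -> OK
All cells valid: yes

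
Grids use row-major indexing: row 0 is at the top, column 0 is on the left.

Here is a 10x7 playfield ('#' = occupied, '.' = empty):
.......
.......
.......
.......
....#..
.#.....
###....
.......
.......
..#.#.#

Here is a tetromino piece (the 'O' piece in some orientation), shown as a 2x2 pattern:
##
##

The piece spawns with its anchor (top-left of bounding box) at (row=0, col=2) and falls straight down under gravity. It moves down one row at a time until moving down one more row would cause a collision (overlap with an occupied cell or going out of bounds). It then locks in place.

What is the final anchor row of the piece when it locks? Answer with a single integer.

Answer: 4

Derivation:
Spawn at (row=0, col=2). Try each row:
  row 0: fits
  row 1: fits
  row 2: fits
  row 3: fits
  row 4: fits
  row 5: blocked -> lock at row 4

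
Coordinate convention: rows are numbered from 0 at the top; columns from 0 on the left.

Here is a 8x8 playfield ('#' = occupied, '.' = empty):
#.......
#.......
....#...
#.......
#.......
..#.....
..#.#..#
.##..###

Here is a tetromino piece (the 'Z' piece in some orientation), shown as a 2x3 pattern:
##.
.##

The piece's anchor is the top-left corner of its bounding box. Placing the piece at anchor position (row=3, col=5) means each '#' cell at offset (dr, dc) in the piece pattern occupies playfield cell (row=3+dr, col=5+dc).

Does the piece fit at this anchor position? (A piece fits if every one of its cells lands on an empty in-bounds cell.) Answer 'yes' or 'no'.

Check each piece cell at anchor (3, 5):
  offset (0,0) -> (3,5): empty -> OK
  offset (0,1) -> (3,6): empty -> OK
  offset (1,1) -> (4,6): empty -> OK
  offset (1,2) -> (4,7): empty -> OK
All cells valid: yes

Answer: yes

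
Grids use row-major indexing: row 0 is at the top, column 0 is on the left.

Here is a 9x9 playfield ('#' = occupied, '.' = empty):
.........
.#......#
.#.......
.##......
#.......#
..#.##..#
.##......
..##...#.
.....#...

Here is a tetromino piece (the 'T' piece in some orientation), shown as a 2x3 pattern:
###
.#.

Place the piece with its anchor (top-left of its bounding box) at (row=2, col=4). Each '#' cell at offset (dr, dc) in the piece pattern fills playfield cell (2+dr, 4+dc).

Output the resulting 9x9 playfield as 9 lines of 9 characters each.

Fill (2+0,4+0) = (2,4)
Fill (2+0,4+1) = (2,5)
Fill (2+0,4+2) = (2,6)
Fill (2+1,4+1) = (3,5)

Answer: .........
.#......#
.#..###..
.##..#...
#.......#
..#.##..#
.##......
..##...#.
.....#...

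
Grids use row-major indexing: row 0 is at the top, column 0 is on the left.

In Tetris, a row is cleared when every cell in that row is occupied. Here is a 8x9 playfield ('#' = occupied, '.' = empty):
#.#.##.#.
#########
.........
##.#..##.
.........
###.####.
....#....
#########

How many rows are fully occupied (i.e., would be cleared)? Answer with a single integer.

Answer: 2

Derivation:
Check each row:
  row 0: 4 empty cells -> not full
  row 1: 0 empty cells -> FULL (clear)
  row 2: 9 empty cells -> not full
  row 3: 4 empty cells -> not full
  row 4: 9 empty cells -> not full
  row 5: 2 empty cells -> not full
  row 6: 8 empty cells -> not full
  row 7: 0 empty cells -> FULL (clear)
Total rows cleared: 2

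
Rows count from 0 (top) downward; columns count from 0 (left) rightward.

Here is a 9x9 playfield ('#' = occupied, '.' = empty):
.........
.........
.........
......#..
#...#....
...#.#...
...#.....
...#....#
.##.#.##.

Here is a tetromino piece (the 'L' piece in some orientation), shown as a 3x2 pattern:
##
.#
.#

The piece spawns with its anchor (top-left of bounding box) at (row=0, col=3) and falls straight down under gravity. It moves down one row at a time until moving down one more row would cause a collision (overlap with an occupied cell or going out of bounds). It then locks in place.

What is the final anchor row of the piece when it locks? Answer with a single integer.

Answer: 1

Derivation:
Spawn at (row=0, col=3). Try each row:
  row 0: fits
  row 1: fits
  row 2: blocked -> lock at row 1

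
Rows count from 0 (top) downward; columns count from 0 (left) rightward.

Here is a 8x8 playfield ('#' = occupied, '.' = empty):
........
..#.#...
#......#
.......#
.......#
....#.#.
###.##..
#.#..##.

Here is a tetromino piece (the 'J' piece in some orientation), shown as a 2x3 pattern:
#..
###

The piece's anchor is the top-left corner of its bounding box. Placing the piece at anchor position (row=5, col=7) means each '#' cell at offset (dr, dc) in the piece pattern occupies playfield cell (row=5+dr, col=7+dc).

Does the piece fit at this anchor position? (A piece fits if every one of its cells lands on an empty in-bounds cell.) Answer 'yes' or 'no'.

Answer: no

Derivation:
Check each piece cell at anchor (5, 7):
  offset (0,0) -> (5,7): empty -> OK
  offset (1,0) -> (6,7): empty -> OK
  offset (1,1) -> (6,8): out of bounds -> FAIL
  offset (1,2) -> (6,9): out of bounds -> FAIL
All cells valid: no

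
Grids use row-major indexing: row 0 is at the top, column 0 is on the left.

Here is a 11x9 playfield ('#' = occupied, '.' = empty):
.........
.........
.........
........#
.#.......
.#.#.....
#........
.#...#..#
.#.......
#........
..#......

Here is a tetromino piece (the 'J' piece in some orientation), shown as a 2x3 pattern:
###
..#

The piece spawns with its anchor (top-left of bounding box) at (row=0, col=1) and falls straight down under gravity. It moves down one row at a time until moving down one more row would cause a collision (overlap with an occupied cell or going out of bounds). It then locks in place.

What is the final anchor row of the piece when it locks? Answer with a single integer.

Answer: 3

Derivation:
Spawn at (row=0, col=1). Try each row:
  row 0: fits
  row 1: fits
  row 2: fits
  row 3: fits
  row 4: blocked -> lock at row 3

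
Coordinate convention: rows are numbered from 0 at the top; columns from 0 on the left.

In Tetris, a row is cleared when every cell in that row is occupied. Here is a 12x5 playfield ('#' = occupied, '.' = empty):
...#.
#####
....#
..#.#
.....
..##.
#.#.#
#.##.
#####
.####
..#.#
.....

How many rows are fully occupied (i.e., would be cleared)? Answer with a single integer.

Check each row:
  row 0: 4 empty cells -> not full
  row 1: 0 empty cells -> FULL (clear)
  row 2: 4 empty cells -> not full
  row 3: 3 empty cells -> not full
  row 4: 5 empty cells -> not full
  row 5: 3 empty cells -> not full
  row 6: 2 empty cells -> not full
  row 7: 2 empty cells -> not full
  row 8: 0 empty cells -> FULL (clear)
  row 9: 1 empty cell -> not full
  row 10: 3 empty cells -> not full
  row 11: 5 empty cells -> not full
Total rows cleared: 2

Answer: 2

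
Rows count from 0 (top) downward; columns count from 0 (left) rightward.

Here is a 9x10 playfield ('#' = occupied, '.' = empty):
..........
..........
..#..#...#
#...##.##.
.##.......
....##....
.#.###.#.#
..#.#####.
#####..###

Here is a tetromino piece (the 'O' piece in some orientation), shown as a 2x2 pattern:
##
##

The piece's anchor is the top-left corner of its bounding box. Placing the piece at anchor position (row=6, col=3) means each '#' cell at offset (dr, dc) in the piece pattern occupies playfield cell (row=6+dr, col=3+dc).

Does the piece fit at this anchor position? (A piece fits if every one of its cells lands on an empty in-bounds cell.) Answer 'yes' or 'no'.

Check each piece cell at anchor (6, 3):
  offset (0,0) -> (6,3): occupied ('#') -> FAIL
  offset (0,1) -> (6,4): occupied ('#') -> FAIL
  offset (1,0) -> (7,3): empty -> OK
  offset (1,1) -> (7,4): occupied ('#') -> FAIL
All cells valid: no

Answer: no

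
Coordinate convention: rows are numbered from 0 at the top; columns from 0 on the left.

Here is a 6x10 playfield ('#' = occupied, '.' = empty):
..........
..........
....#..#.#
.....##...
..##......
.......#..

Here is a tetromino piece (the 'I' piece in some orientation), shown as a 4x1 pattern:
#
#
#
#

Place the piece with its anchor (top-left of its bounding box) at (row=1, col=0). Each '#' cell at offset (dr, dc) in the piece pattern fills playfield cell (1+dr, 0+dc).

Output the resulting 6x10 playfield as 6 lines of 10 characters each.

Answer: ..........
#.........
#...#..#.#
#....##...
#.##......
.......#..

Derivation:
Fill (1+0,0+0) = (1,0)
Fill (1+1,0+0) = (2,0)
Fill (1+2,0+0) = (3,0)
Fill (1+3,0+0) = (4,0)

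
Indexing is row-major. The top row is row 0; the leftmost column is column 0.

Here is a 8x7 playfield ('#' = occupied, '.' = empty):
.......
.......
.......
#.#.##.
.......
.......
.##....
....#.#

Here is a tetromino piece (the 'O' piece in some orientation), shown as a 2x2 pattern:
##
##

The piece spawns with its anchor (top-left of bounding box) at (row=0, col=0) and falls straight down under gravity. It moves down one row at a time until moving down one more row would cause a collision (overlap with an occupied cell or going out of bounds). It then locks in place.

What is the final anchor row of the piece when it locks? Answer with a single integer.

Spawn at (row=0, col=0). Try each row:
  row 0: fits
  row 1: fits
  row 2: blocked -> lock at row 1

Answer: 1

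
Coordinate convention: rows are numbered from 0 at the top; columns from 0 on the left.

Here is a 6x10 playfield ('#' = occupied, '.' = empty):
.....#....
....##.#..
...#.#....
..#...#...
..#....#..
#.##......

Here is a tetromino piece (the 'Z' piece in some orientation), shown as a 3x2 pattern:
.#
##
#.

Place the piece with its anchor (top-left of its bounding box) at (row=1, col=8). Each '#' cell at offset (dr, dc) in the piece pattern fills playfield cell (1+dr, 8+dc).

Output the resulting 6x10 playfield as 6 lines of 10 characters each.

Answer: .....#....
....##.#.#
...#.#..##
..#...#.#.
..#....#..
#.##......

Derivation:
Fill (1+0,8+1) = (1,9)
Fill (1+1,8+0) = (2,8)
Fill (1+1,8+1) = (2,9)
Fill (1+2,8+0) = (3,8)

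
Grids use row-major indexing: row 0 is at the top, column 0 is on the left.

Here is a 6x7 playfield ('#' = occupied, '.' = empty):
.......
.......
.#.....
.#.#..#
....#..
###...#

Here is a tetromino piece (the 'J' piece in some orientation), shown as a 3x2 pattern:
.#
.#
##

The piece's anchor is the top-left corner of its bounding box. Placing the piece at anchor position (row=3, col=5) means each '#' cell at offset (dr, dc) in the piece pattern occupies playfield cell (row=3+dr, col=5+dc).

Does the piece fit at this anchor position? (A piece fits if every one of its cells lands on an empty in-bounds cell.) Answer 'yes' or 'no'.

Answer: no

Derivation:
Check each piece cell at anchor (3, 5):
  offset (0,1) -> (3,6): occupied ('#') -> FAIL
  offset (1,1) -> (4,6): empty -> OK
  offset (2,0) -> (5,5): empty -> OK
  offset (2,1) -> (5,6): occupied ('#') -> FAIL
All cells valid: no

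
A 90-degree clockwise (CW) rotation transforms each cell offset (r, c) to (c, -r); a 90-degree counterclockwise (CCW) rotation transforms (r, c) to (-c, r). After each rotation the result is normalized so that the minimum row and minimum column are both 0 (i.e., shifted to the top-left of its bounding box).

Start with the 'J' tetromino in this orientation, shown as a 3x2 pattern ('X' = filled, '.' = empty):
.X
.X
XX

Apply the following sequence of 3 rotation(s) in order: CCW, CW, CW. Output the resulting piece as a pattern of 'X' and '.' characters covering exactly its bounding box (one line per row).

Answer: X..
XXX

Derivation:
Start:
.X
.X
XX
After rotation 1 (CCW):
XXX
..X
After rotation 2 (CW):
.X
.X
XX
After rotation 3 (CW):
X..
XXX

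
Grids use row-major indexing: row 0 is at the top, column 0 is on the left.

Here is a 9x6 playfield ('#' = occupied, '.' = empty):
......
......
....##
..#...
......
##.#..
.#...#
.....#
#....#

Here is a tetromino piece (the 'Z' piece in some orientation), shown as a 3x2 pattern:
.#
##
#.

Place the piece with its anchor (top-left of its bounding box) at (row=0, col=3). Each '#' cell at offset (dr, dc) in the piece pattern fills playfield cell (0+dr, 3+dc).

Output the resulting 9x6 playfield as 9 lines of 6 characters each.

Answer: ....#.
...##.
...###
..#...
......
##.#..
.#...#
.....#
#....#

Derivation:
Fill (0+0,3+1) = (0,4)
Fill (0+1,3+0) = (1,3)
Fill (0+1,3+1) = (1,4)
Fill (0+2,3+0) = (2,3)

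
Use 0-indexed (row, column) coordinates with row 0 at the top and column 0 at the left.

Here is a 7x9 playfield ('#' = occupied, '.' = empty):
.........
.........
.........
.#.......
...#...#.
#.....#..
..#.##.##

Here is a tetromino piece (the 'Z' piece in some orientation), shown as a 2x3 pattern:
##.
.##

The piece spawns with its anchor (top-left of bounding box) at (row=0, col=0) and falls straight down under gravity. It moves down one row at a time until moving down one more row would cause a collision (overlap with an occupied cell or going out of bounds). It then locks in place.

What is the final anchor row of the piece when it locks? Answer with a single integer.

Spawn at (row=0, col=0). Try each row:
  row 0: fits
  row 1: fits
  row 2: blocked -> lock at row 1

Answer: 1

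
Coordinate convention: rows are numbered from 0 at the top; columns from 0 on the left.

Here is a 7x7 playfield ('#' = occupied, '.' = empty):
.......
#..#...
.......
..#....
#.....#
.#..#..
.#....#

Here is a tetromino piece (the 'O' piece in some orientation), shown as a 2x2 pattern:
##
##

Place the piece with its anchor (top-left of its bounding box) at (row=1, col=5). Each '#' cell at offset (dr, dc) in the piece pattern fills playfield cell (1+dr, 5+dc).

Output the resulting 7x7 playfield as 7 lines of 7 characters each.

Fill (1+0,5+0) = (1,5)
Fill (1+0,5+1) = (1,6)
Fill (1+1,5+0) = (2,5)
Fill (1+1,5+1) = (2,6)

Answer: .......
#..#.##
.....##
..#....
#.....#
.#..#..
.#....#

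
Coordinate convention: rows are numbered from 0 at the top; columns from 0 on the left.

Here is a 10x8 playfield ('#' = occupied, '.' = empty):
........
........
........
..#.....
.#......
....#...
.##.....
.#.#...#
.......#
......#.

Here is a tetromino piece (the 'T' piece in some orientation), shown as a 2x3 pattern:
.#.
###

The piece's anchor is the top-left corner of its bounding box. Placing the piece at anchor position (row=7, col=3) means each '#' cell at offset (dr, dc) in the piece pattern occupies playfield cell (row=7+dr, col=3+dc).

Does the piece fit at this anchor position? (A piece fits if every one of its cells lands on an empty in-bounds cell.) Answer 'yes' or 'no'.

Answer: yes

Derivation:
Check each piece cell at anchor (7, 3):
  offset (0,1) -> (7,4): empty -> OK
  offset (1,0) -> (8,3): empty -> OK
  offset (1,1) -> (8,4): empty -> OK
  offset (1,2) -> (8,5): empty -> OK
All cells valid: yes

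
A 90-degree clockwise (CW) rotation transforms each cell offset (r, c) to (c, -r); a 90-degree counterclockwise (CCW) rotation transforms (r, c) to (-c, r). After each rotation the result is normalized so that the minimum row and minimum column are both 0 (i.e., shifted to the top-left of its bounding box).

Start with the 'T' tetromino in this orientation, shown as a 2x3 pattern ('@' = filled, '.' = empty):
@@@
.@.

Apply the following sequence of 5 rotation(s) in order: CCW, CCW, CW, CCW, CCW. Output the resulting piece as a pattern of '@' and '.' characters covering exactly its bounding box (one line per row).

Start:
@@@
.@.
After rotation 1 (CCW):
@.
@@
@.
After rotation 2 (CCW):
.@.
@@@
After rotation 3 (CW):
@.
@@
@.
After rotation 4 (CCW):
.@.
@@@
After rotation 5 (CCW):
.@
@@
.@

Answer: .@
@@
.@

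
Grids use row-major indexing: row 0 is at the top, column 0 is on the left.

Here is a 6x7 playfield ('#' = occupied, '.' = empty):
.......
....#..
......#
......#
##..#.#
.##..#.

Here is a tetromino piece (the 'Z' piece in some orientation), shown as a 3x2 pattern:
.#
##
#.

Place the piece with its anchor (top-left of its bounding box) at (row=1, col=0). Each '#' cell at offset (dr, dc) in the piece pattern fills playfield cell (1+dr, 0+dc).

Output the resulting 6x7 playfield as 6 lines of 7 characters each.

Fill (1+0,0+1) = (1,1)
Fill (1+1,0+0) = (2,0)
Fill (1+1,0+1) = (2,1)
Fill (1+2,0+0) = (3,0)

Answer: .......
.#..#..
##....#
#.....#
##..#.#
.##..#.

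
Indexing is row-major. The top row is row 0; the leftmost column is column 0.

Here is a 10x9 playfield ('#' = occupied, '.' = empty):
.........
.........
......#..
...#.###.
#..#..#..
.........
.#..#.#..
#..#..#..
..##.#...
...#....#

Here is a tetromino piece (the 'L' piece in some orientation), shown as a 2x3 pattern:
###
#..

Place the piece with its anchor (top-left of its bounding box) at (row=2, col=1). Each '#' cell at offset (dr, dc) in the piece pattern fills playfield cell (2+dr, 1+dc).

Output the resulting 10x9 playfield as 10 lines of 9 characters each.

Answer: .........
.........
.###..#..
.#.#.###.
#..#..#..
.........
.#..#.#..
#..#..#..
..##.#...
...#....#

Derivation:
Fill (2+0,1+0) = (2,1)
Fill (2+0,1+1) = (2,2)
Fill (2+0,1+2) = (2,3)
Fill (2+1,1+0) = (3,1)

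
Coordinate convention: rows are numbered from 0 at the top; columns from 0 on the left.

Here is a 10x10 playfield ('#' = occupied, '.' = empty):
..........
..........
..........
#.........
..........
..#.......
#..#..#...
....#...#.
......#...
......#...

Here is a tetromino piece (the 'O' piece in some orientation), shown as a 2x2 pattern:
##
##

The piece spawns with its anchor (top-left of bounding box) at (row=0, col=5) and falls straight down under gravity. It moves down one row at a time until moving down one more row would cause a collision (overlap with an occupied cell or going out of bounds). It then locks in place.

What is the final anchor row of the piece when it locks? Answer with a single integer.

Spawn at (row=0, col=5). Try each row:
  row 0: fits
  row 1: fits
  row 2: fits
  row 3: fits
  row 4: fits
  row 5: blocked -> lock at row 4

Answer: 4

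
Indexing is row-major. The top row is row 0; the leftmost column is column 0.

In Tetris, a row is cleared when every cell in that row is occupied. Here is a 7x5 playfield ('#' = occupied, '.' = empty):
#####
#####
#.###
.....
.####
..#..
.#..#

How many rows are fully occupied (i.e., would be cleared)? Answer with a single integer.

Check each row:
  row 0: 0 empty cells -> FULL (clear)
  row 1: 0 empty cells -> FULL (clear)
  row 2: 1 empty cell -> not full
  row 3: 5 empty cells -> not full
  row 4: 1 empty cell -> not full
  row 5: 4 empty cells -> not full
  row 6: 3 empty cells -> not full
Total rows cleared: 2

Answer: 2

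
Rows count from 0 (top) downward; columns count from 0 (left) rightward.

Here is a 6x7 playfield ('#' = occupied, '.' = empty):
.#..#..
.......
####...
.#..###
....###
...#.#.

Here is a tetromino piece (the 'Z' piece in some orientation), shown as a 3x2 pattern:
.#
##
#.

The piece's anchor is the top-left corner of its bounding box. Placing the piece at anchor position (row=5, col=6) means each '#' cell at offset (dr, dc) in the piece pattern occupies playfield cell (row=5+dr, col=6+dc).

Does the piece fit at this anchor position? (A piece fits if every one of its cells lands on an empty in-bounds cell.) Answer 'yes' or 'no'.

Check each piece cell at anchor (5, 6):
  offset (0,1) -> (5,7): out of bounds -> FAIL
  offset (1,0) -> (6,6): out of bounds -> FAIL
  offset (1,1) -> (6,7): out of bounds -> FAIL
  offset (2,0) -> (7,6): out of bounds -> FAIL
All cells valid: no

Answer: no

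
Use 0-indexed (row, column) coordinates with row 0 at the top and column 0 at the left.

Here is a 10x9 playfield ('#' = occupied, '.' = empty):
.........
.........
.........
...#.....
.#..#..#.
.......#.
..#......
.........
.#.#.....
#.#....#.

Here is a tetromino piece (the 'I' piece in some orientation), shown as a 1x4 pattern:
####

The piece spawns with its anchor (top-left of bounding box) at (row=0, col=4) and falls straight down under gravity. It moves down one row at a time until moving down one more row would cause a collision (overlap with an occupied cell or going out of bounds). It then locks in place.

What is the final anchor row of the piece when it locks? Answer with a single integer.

Spawn at (row=0, col=4). Try each row:
  row 0: fits
  row 1: fits
  row 2: fits
  row 3: fits
  row 4: blocked -> lock at row 3

Answer: 3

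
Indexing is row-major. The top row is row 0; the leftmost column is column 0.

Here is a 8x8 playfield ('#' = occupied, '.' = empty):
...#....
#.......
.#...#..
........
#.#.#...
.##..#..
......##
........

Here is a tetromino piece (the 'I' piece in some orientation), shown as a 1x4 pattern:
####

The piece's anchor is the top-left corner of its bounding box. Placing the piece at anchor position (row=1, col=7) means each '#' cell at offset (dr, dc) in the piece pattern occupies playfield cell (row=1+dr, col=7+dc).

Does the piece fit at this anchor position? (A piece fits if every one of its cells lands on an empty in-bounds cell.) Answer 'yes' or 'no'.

Check each piece cell at anchor (1, 7):
  offset (0,0) -> (1,7): empty -> OK
  offset (0,1) -> (1,8): out of bounds -> FAIL
  offset (0,2) -> (1,9): out of bounds -> FAIL
  offset (0,3) -> (1,10): out of bounds -> FAIL
All cells valid: no

Answer: no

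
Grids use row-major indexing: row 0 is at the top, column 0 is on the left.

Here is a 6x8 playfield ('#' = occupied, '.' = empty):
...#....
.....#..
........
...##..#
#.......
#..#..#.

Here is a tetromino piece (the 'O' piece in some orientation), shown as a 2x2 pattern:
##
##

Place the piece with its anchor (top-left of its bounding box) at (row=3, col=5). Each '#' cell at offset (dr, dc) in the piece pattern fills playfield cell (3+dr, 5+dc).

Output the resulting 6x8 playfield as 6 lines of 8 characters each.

Fill (3+0,5+0) = (3,5)
Fill (3+0,5+1) = (3,6)
Fill (3+1,5+0) = (4,5)
Fill (3+1,5+1) = (4,6)

Answer: ...#....
.....#..
........
...#####
#....##.
#..#..#.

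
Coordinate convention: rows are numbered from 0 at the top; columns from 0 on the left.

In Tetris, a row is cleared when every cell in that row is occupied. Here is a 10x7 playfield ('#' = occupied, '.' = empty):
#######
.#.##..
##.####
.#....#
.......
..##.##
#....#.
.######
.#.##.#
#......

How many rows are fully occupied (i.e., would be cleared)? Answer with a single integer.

Check each row:
  row 0: 0 empty cells -> FULL (clear)
  row 1: 4 empty cells -> not full
  row 2: 1 empty cell -> not full
  row 3: 5 empty cells -> not full
  row 4: 7 empty cells -> not full
  row 5: 3 empty cells -> not full
  row 6: 5 empty cells -> not full
  row 7: 1 empty cell -> not full
  row 8: 3 empty cells -> not full
  row 9: 6 empty cells -> not full
Total rows cleared: 1

Answer: 1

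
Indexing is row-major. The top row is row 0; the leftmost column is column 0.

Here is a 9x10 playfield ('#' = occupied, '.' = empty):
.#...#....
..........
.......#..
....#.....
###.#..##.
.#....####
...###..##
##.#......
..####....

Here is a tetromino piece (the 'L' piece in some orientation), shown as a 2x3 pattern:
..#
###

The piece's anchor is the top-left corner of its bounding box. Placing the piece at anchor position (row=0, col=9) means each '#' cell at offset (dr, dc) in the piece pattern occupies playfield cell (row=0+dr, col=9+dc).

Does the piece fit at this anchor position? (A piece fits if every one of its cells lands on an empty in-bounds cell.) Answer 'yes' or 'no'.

Check each piece cell at anchor (0, 9):
  offset (0,2) -> (0,11): out of bounds -> FAIL
  offset (1,0) -> (1,9): empty -> OK
  offset (1,1) -> (1,10): out of bounds -> FAIL
  offset (1,2) -> (1,11): out of bounds -> FAIL
All cells valid: no

Answer: no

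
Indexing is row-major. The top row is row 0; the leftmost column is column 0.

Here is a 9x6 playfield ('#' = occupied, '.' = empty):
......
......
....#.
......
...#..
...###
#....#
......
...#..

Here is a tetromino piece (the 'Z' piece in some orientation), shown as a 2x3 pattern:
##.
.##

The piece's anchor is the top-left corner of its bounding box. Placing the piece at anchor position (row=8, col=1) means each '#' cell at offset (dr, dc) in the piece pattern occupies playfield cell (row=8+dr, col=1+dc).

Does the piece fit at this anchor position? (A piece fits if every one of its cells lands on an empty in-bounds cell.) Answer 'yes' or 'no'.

Answer: no

Derivation:
Check each piece cell at anchor (8, 1):
  offset (0,0) -> (8,1): empty -> OK
  offset (0,1) -> (8,2): empty -> OK
  offset (1,1) -> (9,2): out of bounds -> FAIL
  offset (1,2) -> (9,3): out of bounds -> FAIL
All cells valid: no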